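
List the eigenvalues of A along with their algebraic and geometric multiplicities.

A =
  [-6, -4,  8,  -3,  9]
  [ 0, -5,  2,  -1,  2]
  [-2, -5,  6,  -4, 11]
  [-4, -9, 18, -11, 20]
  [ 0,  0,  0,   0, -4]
λ = -4: alg = 5, geom = 3

Step 1 — factor the characteristic polynomial to read off the algebraic multiplicities:
  χ_A(x) = (x + 4)^5

Step 2 — compute geometric multiplicities via the rank-nullity identity g(λ) = n − rank(A − λI):
  rank(A − (-4)·I) = 2, so dim ker(A − (-4)·I) = n − 2 = 3

Summary:
  λ = -4: algebraic multiplicity = 5, geometric multiplicity = 3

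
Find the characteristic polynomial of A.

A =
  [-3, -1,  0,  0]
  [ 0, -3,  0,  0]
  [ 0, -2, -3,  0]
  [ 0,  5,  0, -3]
x^4 + 12*x^3 + 54*x^2 + 108*x + 81

Expanding det(x·I − A) (e.g. by cofactor expansion or by noting that A is similar to its Jordan form J, which has the same characteristic polynomial as A) gives
  χ_A(x) = x^4 + 12*x^3 + 54*x^2 + 108*x + 81
which factors as (x + 3)^4. The eigenvalues (with algebraic multiplicities) are λ = -3 with multiplicity 4.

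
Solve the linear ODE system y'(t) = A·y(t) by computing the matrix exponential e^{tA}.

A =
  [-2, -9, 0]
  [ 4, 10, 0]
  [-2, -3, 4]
e^{tA} =
  [-6*t*exp(4*t) + exp(4*t), -9*t*exp(4*t), 0]
  [4*t*exp(4*t), 6*t*exp(4*t) + exp(4*t), 0]
  [-2*t*exp(4*t), -3*t*exp(4*t), exp(4*t)]

Strategy: write A = P · J · P⁻¹ where J is a Jordan canonical form, so e^{tA} = P · e^{tJ} · P⁻¹, and e^{tJ} can be computed block-by-block.

A has Jordan form
J =
  [4, 1, 0]
  [0, 4, 0]
  [0, 0, 4]
(up to reordering of blocks).

Per-block formulas:
  For a 2×2 Jordan block J_2(4): exp(t · J_2(4)) = e^(4t)·(I + t·N), where N is the 2×2 nilpotent shift.
  For a 1×1 block at λ = 4: exp(t · [4]) = [e^(4t)].

After assembling e^{tJ} and conjugating by P, we get:

e^{tA} =
  [-6*t*exp(4*t) + exp(4*t), -9*t*exp(4*t), 0]
  [4*t*exp(4*t), 6*t*exp(4*t) + exp(4*t), 0]
  [-2*t*exp(4*t), -3*t*exp(4*t), exp(4*t)]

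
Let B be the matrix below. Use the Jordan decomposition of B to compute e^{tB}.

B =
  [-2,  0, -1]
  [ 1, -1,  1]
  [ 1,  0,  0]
e^{tB} =
  [-t*exp(-t) + exp(-t), 0, -t*exp(-t)]
  [t*exp(-t), exp(-t), t*exp(-t)]
  [t*exp(-t), 0, t*exp(-t) + exp(-t)]

Strategy: write B = P · J · P⁻¹ where J is a Jordan canonical form, so e^{tB} = P · e^{tJ} · P⁻¹, and e^{tJ} can be computed block-by-block.

B has Jordan form
J =
  [-1,  1,  0]
  [ 0, -1,  0]
  [ 0,  0, -1]
(up to reordering of blocks).

Per-block formulas:
  For a 2×2 Jordan block J_2(-1): exp(t · J_2(-1)) = e^(-1t)·(I + t·N), where N is the 2×2 nilpotent shift.
  For a 1×1 block at λ = -1: exp(t · [-1]) = [e^(-1t)].

After assembling e^{tJ} and conjugating by P, we get:

e^{tB} =
  [-t*exp(-t) + exp(-t), 0, -t*exp(-t)]
  [t*exp(-t), exp(-t), t*exp(-t)]
  [t*exp(-t), 0, t*exp(-t) + exp(-t)]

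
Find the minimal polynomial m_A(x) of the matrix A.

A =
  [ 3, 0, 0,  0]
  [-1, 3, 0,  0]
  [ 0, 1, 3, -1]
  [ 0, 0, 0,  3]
x^3 - 9*x^2 + 27*x - 27

The characteristic polynomial is χ_A(x) = (x - 3)^4, so the eigenvalues are known. The minimal polynomial is
  m_A(x) = Π_λ (x − λ)^{k_λ}
where k_λ is the size of the *largest* Jordan block for λ (equivalently, the smallest k with (A − λI)^k v = 0 for every generalised eigenvector v of λ).

  λ = 3: largest Jordan block has size 3, contributing (x − 3)^3

So m_A(x) = (x - 3)^3 = x^3 - 9*x^2 + 27*x - 27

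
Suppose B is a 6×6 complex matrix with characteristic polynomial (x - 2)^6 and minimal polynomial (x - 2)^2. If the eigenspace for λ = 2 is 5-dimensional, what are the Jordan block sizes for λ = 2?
Block sizes for λ = 2: [2, 1, 1, 1, 1]

Step 1 — from the characteristic polynomial, algebraic multiplicity of λ = 2 is 6. From dim ker(B − (2)·I) = 5, there are exactly 5 Jordan blocks for λ = 2.
Step 2 — from the minimal polynomial, the factor (x − 2)^2 tells us the largest block for λ = 2 has size 2.
Step 3 — with total size 6, 5 blocks, and largest block 2, the block sizes (in nonincreasing order) are [2, 1, 1, 1, 1].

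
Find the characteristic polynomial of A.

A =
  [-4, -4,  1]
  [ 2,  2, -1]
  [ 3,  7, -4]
x^3 + 6*x^2 + 12*x + 8

Expanding det(x·I − A) (e.g. by cofactor expansion or by noting that A is similar to its Jordan form J, which has the same characteristic polynomial as A) gives
  χ_A(x) = x^3 + 6*x^2 + 12*x + 8
which factors as (x + 2)^3. The eigenvalues (with algebraic multiplicities) are λ = -2 with multiplicity 3.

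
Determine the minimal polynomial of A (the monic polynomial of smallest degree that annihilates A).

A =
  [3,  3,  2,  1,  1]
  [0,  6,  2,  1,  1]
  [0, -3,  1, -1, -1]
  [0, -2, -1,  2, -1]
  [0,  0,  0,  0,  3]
x^3 - 9*x^2 + 27*x - 27

The characteristic polynomial is χ_A(x) = (x - 3)^5, so the eigenvalues are known. The minimal polynomial is
  m_A(x) = Π_λ (x − λ)^{k_λ}
where k_λ is the size of the *largest* Jordan block for λ (equivalently, the smallest k with (A − λI)^k v = 0 for every generalised eigenvector v of λ).

  λ = 3: largest Jordan block has size 3, contributing (x − 3)^3

So m_A(x) = (x - 3)^3 = x^3 - 9*x^2 + 27*x - 27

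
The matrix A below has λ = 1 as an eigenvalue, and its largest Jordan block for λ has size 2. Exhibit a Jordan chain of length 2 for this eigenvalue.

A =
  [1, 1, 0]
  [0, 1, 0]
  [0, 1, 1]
A Jordan chain for λ = 1 of length 2:
v_1 = (1, 0, 1)ᵀ
v_2 = (0, 1, 0)ᵀ

Let N = A − (1)·I. We want v_2 with N^2 v_2 = 0 but N^1 v_2 ≠ 0; then v_{j-1} := N · v_j for j = 2, …, 2.

Pick v_2 = (0, 1, 0)ᵀ.
Then v_1 = N · v_2 = (1, 0, 1)ᵀ.

Sanity check: (A − (1)·I) v_1 = (0, 0, 0)ᵀ = 0. ✓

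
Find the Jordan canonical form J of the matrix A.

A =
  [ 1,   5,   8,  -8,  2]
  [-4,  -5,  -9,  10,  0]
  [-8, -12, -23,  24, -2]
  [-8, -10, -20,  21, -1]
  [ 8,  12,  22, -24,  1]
J_3(-1) ⊕ J_2(-1)

The characteristic polynomial is
  det(x·I − A) = x^5 + 5*x^4 + 10*x^3 + 10*x^2 + 5*x + 1 = (x + 1)^5

Eigenvalues and multiplicities (the geometric multiplicity of λ is n − rank(A − λI), which equals the number of Jordan blocks for λ):
  λ = -1: algebraic multiplicity = 5, geometric multiplicity = 2

Determining the block sizes for each eigenvalue:
  λ = -1: with am = 5 and gm = 2, the partition is not yet determined (e.g. several partitions of 5 into 2 parts exist). Let N = A − (-1)·I. Computing rank(N^1) = 3, rank(N^2) = 1, rank(N^3) = 0; the number of blocks of size ≥ j is rank(N^{j−1}) − rank(N^j), giving [2, 2, 1]. So we have 1 block(s) of size 3, 1 block(s) of size 2 → block sizes [3, 2]

Assembling the blocks gives a Jordan form
J =
  [-1,  1,  0,  0,  0]
  [ 0, -1,  1,  0,  0]
  [ 0,  0, -1,  0,  0]
  [ 0,  0,  0, -1,  1]
  [ 0,  0,  0,  0, -1]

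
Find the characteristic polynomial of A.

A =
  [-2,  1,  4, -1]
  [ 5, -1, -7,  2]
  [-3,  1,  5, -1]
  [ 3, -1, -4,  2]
x^4 - 4*x^3 + 6*x^2 - 4*x + 1

Expanding det(x·I − A) (e.g. by cofactor expansion or by noting that A is similar to its Jordan form J, which has the same characteristic polynomial as A) gives
  χ_A(x) = x^4 - 4*x^3 + 6*x^2 - 4*x + 1
which factors as (x - 1)^4. The eigenvalues (with algebraic multiplicities) are λ = 1 with multiplicity 4.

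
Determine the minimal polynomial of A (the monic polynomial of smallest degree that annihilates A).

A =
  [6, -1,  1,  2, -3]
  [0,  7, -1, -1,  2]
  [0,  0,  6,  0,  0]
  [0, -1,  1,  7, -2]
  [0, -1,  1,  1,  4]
x^2 - 12*x + 36

The characteristic polynomial is χ_A(x) = (x - 6)^5, so the eigenvalues are known. The minimal polynomial is
  m_A(x) = Π_λ (x − λ)^{k_λ}
where k_λ is the size of the *largest* Jordan block for λ (equivalently, the smallest k with (A − λI)^k v = 0 for every generalised eigenvector v of λ).

  λ = 6: largest Jordan block has size 2, contributing (x − 6)^2

So m_A(x) = (x - 6)^2 = x^2 - 12*x + 36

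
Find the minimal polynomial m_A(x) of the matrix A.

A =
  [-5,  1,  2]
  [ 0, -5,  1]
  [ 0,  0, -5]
x^3 + 15*x^2 + 75*x + 125

The characteristic polynomial is χ_A(x) = (x + 5)^3, so the eigenvalues are known. The minimal polynomial is
  m_A(x) = Π_λ (x − λ)^{k_λ}
where k_λ is the size of the *largest* Jordan block for λ (equivalently, the smallest k with (A − λI)^k v = 0 for every generalised eigenvector v of λ).

  λ = -5: largest Jordan block has size 3, contributing (x + 5)^3

So m_A(x) = (x + 5)^3 = x^3 + 15*x^2 + 75*x + 125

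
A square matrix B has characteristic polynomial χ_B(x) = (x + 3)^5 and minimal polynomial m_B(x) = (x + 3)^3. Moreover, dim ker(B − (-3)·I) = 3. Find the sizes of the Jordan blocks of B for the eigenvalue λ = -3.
Block sizes for λ = -3: [3, 1, 1]

Step 1 — from the characteristic polynomial, algebraic multiplicity of λ = -3 is 5. From dim ker(B − (-3)·I) = 3, there are exactly 3 Jordan blocks for λ = -3.
Step 2 — from the minimal polynomial, the factor (x + 3)^3 tells us the largest block for λ = -3 has size 3.
Step 3 — with total size 5, 3 blocks, and largest block 3, the block sizes (in nonincreasing order) are [3, 1, 1].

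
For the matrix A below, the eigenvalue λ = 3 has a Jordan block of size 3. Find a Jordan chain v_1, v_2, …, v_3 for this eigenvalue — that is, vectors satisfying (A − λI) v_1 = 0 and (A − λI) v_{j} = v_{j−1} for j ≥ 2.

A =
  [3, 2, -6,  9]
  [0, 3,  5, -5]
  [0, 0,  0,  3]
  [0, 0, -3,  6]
A Jordan chain for λ = 3 of length 3:
v_1 = (1, 0, 0, 0)ᵀ
v_2 = (-6, 5, -3, -3)ᵀ
v_3 = (0, 0, 1, 0)ᵀ

Let N = A − (3)·I. We want v_3 with N^3 v_3 = 0 but N^2 v_3 ≠ 0; then v_{j-1} := N · v_j for j = 3, …, 2.

Pick v_3 = (0, 0, 1, 0)ᵀ.
Then v_2 = N · v_3 = (-6, 5, -3, -3)ᵀ.
Then v_1 = N · v_2 = (1, 0, 0, 0)ᵀ.

Sanity check: (A − (3)·I) v_1 = (0, 0, 0, 0)ᵀ = 0. ✓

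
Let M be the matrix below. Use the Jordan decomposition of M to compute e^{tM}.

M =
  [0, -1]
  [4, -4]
e^{tM} =
  [2*t*exp(-2*t) + exp(-2*t), -t*exp(-2*t)]
  [4*t*exp(-2*t), -2*t*exp(-2*t) + exp(-2*t)]

Strategy: write M = P · J · P⁻¹ where J is a Jordan canonical form, so e^{tM} = P · e^{tJ} · P⁻¹, and e^{tJ} can be computed block-by-block.

M has Jordan form
J =
  [-2,  1]
  [ 0, -2]
(up to reordering of blocks).

Per-block formulas:
  For a 2×2 Jordan block J_2(-2): exp(t · J_2(-2)) = e^(-2t)·(I + t·N), where N is the 2×2 nilpotent shift.

After assembling e^{tJ} and conjugating by P, we get:

e^{tM} =
  [2*t*exp(-2*t) + exp(-2*t), -t*exp(-2*t)]
  [4*t*exp(-2*t), -2*t*exp(-2*t) + exp(-2*t)]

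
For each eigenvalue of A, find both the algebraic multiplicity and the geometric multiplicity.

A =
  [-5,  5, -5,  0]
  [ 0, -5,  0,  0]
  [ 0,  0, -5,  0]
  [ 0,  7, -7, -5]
λ = -5: alg = 4, geom = 3

Step 1 — factor the characteristic polynomial to read off the algebraic multiplicities:
  χ_A(x) = (x + 5)^4

Step 2 — compute geometric multiplicities via the rank-nullity identity g(λ) = n − rank(A − λI):
  rank(A − (-5)·I) = 1, so dim ker(A − (-5)·I) = n − 1 = 3

Summary:
  λ = -5: algebraic multiplicity = 4, geometric multiplicity = 3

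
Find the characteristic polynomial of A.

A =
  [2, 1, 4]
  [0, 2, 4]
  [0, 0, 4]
x^3 - 8*x^2 + 20*x - 16

Expanding det(x·I − A) (e.g. by cofactor expansion or by noting that A is similar to its Jordan form J, which has the same characteristic polynomial as A) gives
  χ_A(x) = x^3 - 8*x^2 + 20*x - 16
which factors as (x - 4)*(x - 2)^2. The eigenvalues (with algebraic multiplicities) are λ = 2 with multiplicity 2, λ = 4 with multiplicity 1.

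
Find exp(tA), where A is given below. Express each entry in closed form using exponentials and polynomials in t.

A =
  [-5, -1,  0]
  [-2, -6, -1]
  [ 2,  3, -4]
e^{tA} =
  [t^2*exp(-5*t) + exp(-5*t), t^2*exp(-5*t)/2 - t*exp(-5*t), t^2*exp(-5*t)/2]
  [-2*t*exp(-5*t), -t*exp(-5*t) + exp(-5*t), -t*exp(-5*t)]
  [-2*t^2*exp(-5*t) + 2*t*exp(-5*t), -t^2*exp(-5*t) + 3*t*exp(-5*t), -t^2*exp(-5*t) + t*exp(-5*t) + exp(-5*t)]

Strategy: write A = P · J · P⁻¹ where J is a Jordan canonical form, so e^{tA} = P · e^{tJ} · P⁻¹, and e^{tJ} can be computed block-by-block.

A has Jordan form
J =
  [-5,  1,  0]
  [ 0, -5,  1]
  [ 0,  0, -5]
(up to reordering of blocks).

Per-block formulas:
  For a 3×3 Jordan block J_3(-5): exp(t · J_3(-5)) = e^(-5t)·(I + t·N + (t^2/2)·N^2), where N is the 3×3 nilpotent shift.

After assembling e^{tJ} and conjugating by P, we get:

e^{tA} =
  [t^2*exp(-5*t) + exp(-5*t), t^2*exp(-5*t)/2 - t*exp(-5*t), t^2*exp(-5*t)/2]
  [-2*t*exp(-5*t), -t*exp(-5*t) + exp(-5*t), -t*exp(-5*t)]
  [-2*t^2*exp(-5*t) + 2*t*exp(-5*t), -t^2*exp(-5*t) + 3*t*exp(-5*t), -t^2*exp(-5*t) + t*exp(-5*t) + exp(-5*t)]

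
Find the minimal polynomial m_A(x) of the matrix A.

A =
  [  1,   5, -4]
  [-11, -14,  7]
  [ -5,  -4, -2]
x^3 + 15*x^2 + 75*x + 125

The characteristic polynomial is χ_A(x) = (x + 5)^3, so the eigenvalues are known. The minimal polynomial is
  m_A(x) = Π_λ (x − λ)^{k_λ}
where k_λ is the size of the *largest* Jordan block for λ (equivalently, the smallest k with (A − λI)^k v = 0 for every generalised eigenvector v of λ).

  λ = -5: largest Jordan block has size 3, contributing (x + 5)^3

So m_A(x) = (x + 5)^3 = x^3 + 15*x^2 + 75*x + 125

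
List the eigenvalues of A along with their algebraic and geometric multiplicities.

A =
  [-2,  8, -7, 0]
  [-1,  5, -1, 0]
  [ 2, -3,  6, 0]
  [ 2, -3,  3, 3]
λ = 3: alg = 4, geom = 2

Step 1 — factor the characteristic polynomial to read off the algebraic multiplicities:
  χ_A(x) = (x - 3)^4

Step 2 — compute geometric multiplicities via the rank-nullity identity g(λ) = n − rank(A − λI):
  rank(A − (3)·I) = 2, so dim ker(A − (3)·I) = n − 2 = 2

Summary:
  λ = 3: algebraic multiplicity = 4, geometric multiplicity = 2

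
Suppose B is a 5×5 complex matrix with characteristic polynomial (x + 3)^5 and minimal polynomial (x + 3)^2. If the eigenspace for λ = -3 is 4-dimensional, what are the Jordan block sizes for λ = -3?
Block sizes for λ = -3: [2, 1, 1, 1]

Step 1 — from the characteristic polynomial, algebraic multiplicity of λ = -3 is 5. From dim ker(B − (-3)·I) = 4, there are exactly 4 Jordan blocks for λ = -3.
Step 2 — from the minimal polynomial, the factor (x + 3)^2 tells us the largest block for λ = -3 has size 2.
Step 3 — with total size 5, 4 blocks, and largest block 2, the block sizes (in nonincreasing order) are [2, 1, 1, 1].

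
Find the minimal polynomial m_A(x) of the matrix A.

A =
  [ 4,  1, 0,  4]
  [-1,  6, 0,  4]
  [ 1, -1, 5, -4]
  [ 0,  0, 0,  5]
x^2 - 10*x + 25

The characteristic polynomial is χ_A(x) = (x - 5)^4, so the eigenvalues are known. The minimal polynomial is
  m_A(x) = Π_λ (x − λ)^{k_λ}
where k_λ is the size of the *largest* Jordan block for λ (equivalently, the smallest k with (A − λI)^k v = 0 for every generalised eigenvector v of λ).

  λ = 5: largest Jordan block has size 2, contributing (x − 5)^2

So m_A(x) = (x - 5)^2 = x^2 - 10*x + 25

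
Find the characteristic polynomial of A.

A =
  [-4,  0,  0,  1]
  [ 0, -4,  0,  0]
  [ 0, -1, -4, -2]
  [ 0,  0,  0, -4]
x^4 + 16*x^3 + 96*x^2 + 256*x + 256

Expanding det(x·I − A) (e.g. by cofactor expansion or by noting that A is similar to its Jordan form J, which has the same characteristic polynomial as A) gives
  χ_A(x) = x^4 + 16*x^3 + 96*x^2 + 256*x + 256
which factors as (x + 4)^4. The eigenvalues (with algebraic multiplicities) are λ = -4 with multiplicity 4.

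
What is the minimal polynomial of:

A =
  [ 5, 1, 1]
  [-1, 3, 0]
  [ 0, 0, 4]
x^3 - 12*x^2 + 48*x - 64

The characteristic polynomial is χ_A(x) = (x - 4)^3, so the eigenvalues are known. The minimal polynomial is
  m_A(x) = Π_λ (x − λ)^{k_λ}
where k_λ is the size of the *largest* Jordan block for λ (equivalently, the smallest k with (A − λI)^k v = 0 for every generalised eigenvector v of λ).

  λ = 4: largest Jordan block has size 3, contributing (x − 4)^3

So m_A(x) = (x - 4)^3 = x^3 - 12*x^2 + 48*x - 64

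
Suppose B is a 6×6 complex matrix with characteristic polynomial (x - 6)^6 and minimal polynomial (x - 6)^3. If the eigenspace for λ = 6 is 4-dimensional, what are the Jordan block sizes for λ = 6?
Block sizes for λ = 6: [3, 1, 1, 1]

Step 1 — from the characteristic polynomial, algebraic multiplicity of λ = 6 is 6. From dim ker(B − (6)·I) = 4, there are exactly 4 Jordan blocks for λ = 6.
Step 2 — from the minimal polynomial, the factor (x − 6)^3 tells us the largest block for λ = 6 has size 3.
Step 3 — with total size 6, 4 blocks, and largest block 3, the block sizes (in nonincreasing order) are [3, 1, 1, 1].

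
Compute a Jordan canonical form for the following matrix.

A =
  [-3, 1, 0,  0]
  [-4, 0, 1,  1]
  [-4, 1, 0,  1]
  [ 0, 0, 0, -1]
J_3(-1) ⊕ J_1(-1)

The characteristic polynomial is
  det(x·I − A) = x^4 + 4*x^3 + 6*x^2 + 4*x + 1 = (x + 1)^4

Eigenvalues and multiplicities (the geometric multiplicity of λ is n − rank(A − λI), which equals the number of Jordan blocks for λ):
  λ = -1: algebraic multiplicity = 4, geometric multiplicity = 2

Determining the block sizes for each eigenvalue:
  λ = -1: with am = 4 and gm = 2, the partition is not yet determined (e.g. several partitions of 4 into 2 parts exist). Let N = A − (-1)·I. Computing rank(N^1) = 2, rank(N^2) = 1, rank(N^3) = 0; the number of blocks of size ≥ j is rank(N^{j−1}) − rank(N^j), giving [2, 1, 1]. So we have 1 block(s) of size 3, 1 block(s) of size 1 → block sizes [3, 1]

Assembling the blocks gives a Jordan form
J =
  [-1,  1,  0,  0]
  [ 0, -1,  1,  0]
  [ 0,  0, -1,  0]
  [ 0,  0,  0, -1]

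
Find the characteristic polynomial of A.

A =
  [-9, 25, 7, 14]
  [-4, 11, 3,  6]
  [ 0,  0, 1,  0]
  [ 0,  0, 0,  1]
x^4 - 4*x^3 + 6*x^2 - 4*x + 1

Expanding det(x·I − A) (e.g. by cofactor expansion or by noting that A is similar to its Jordan form J, which has the same characteristic polynomial as A) gives
  χ_A(x) = x^4 - 4*x^3 + 6*x^2 - 4*x + 1
which factors as (x - 1)^4. The eigenvalues (with algebraic multiplicities) are λ = 1 with multiplicity 4.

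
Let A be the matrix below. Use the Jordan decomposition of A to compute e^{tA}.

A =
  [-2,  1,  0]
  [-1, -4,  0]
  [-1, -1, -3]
e^{tA} =
  [t*exp(-3*t) + exp(-3*t), t*exp(-3*t), 0]
  [-t*exp(-3*t), -t*exp(-3*t) + exp(-3*t), 0]
  [-t*exp(-3*t), -t*exp(-3*t), exp(-3*t)]

Strategy: write A = P · J · P⁻¹ where J is a Jordan canonical form, so e^{tA} = P · e^{tJ} · P⁻¹, and e^{tJ} can be computed block-by-block.

A has Jordan form
J =
  [-3,  1,  0]
  [ 0, -3,  0]
  [ 0,  0, -3]
(up to reordering of blocks).

Per-block formulas:
  For a 1×1 block at λ = -3: exp(t · [-3]) = [e^(-3t)].
  For a 2×2 Jordan block J_2(-3): exp(t · J_2(-3)) = e^(-3t)·(I + t·N), where N is the 2×2 nilpotent shift.

After assembling e^{tJ} and conjugating by P, we get:

e^{tA} =
  [t*exp(-3*t) + exp(-3*t), t*exp(-3*t), 0]
  [-t*exp(-3*t), -t*exp(-3*t) + exp(-3*t), 0]
  [-t*exp(-3*t), -t*exp(-3*t), exp(-3*t)]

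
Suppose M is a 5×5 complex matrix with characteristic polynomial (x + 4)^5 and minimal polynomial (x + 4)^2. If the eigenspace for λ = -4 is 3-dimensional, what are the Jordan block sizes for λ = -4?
Block sizes for λ = -4: [2, 2, 1]

Step 1 — from the characteristic polynomial, algebraic multiplicity of λ = -4 is 5. From dim ker(M − (-4)·I) = 3, there are exactly 3 Jordan blocks for λ = -4.
Step 2 — from the minimal polynomial, the factor (x + 4)^2 tells us the largest block for λ = -4 has size 2.
Step 3 — with total size 5, 3 blocks, and largest block 2, the block sizes (in nonincreasing order) are [2, 2, 1].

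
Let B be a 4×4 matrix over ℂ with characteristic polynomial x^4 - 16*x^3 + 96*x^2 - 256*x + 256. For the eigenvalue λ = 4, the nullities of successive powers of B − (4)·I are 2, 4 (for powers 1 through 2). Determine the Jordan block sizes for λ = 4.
Block sizes for λ = 4: [2, 2]

From the dimensions of kernels of powers, the number of Jordan blocks of size at least j is d_j − d_{j−1} where d_j = dim ker(N^j) (with d_0 = 0). Computing the differences gives [2, 2].
The number of blocks of size exactly k is (#blocks of size ≥ k) − (#blocks of size ≥ k + 1), so the partition is: 2 block(s) of size 2.
In nonincreasing order the block sizes are [2, 2].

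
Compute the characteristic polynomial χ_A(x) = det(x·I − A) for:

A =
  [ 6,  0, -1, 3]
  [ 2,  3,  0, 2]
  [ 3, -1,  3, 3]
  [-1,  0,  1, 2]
x^4 - 14*x^3 + 72*x^2 - 162*x + 135

Expanding det(x·I − A) (e.g. by cofactor expansion or by noting that A is similar to its Jordan form J, which has the same characteristic polynomial as A) gives
  χ_A(x) = x^4 - 14*x^3 + 72*x^2 - 162*x + 135
which factors as (x - 5)*(x - 3)^3. The eigenvalues (with algebraic multiplicities) are λ = 3 with multiplicity 3, λ = 5 with multiplicity 1.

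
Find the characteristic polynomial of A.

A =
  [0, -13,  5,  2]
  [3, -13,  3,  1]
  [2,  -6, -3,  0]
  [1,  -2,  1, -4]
x^4 + 20*x^3 + 150*x^2 + 500*x + 625

Expanding det(x·I − A) (e.g. by cofactor expansion or by noting that A is similar to its Jordan form J, which has the same characteristic polynomial as A) gives
  χ_A(x) = x^4 + 20*x^3 + 150*x^2 + 500*x + 625
which factors as (x + 5)^4. The eigenvalues (with algebraic multiplicities) are λ = -5 with multiplicity 4.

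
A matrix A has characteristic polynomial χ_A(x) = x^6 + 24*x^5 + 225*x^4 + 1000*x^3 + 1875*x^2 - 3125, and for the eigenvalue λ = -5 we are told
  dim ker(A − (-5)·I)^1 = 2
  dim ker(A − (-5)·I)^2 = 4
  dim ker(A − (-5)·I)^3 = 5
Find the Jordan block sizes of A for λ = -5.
Block sizes for λ = -5: [3, 2]

From the dimensions of kernels of powers, the number of Jordan blocks of size at least j is d_j − d_{j−1} where d_j = dim ker(N^j) (with d_0 = 0). Computing the differences gives [2, 2, 1].
The number of blocks of size exactly k is (#blocks of size ≥ k) − (#blocks of size ≥ k + 1), so the partition is: 1 block(s) of size 2, 1 block(s) of size 3.
In nonincreasing order the block sizes are [3, 2].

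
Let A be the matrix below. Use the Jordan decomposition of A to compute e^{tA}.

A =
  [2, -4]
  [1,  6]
e^{tA} =
  [-2*t*exp(4*t) + exp(4*t), -4*t*exp(4*t)]
  [t*exp(4*t), 2*t*exp(4*t) + exp(4*t)]

Strategy: write A = P · J · P⁻¹ where J is a Jordan canonical form, so e^{tA} = P · e^{tJ} · P⁻¹, and e^{tJ} can be computed block-by-block.

A has Jordan form
J =
  [4, 1]
  [0, 4]
(up to reordering of blocks).

Per-block formulas:
  For a 2×2 Jordan block J_2(4): exp(t · J_2(4)) = e^(4t)·(I + t·N), where N is the 2×2 nilpotent shift.

After assembling e^{tJ} and conjugating by P, we get:

e^{tA} =
  [-2*t*exp(4*t) + exp(4*t), -4*t*exp(4*t)]
  [t*exp(4*t), 2*t*exp(4*t) + exp(4*t)]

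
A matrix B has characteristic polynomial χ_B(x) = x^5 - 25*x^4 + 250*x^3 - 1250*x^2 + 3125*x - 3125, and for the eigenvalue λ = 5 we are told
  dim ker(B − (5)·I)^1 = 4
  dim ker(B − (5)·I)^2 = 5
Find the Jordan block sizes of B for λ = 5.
Block sizes for λ = 5: [2, 1, 1, 1]

From the dimensions of kernels of powers, the number of Jordan blocks of size at least j is d_j − d_{j−1} where d_j = dim ker(N^j) (with d_0 = 0). Computing the differences gives [4, 1].
The number of blocks of size exactly k is (#blocks of size ≥ k) − (#blocks of size ≥ k + 1), so the partition is: 3 block(s) of size 1, 1 block(s) of size 2.
In nonincreasing order the block sizes are [2, 1, 1, 1].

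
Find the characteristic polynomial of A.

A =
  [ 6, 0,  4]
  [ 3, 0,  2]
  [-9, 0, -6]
x^3

Expanding det(x·I − A) (e.g. by cofactor expansion or by noting that A is similar to its Jordan form J, which has the same characteristic polynomial as A) gives
  χ_A(x) = x^3
which factors as x^3. The eigenvalues (with algebraic multiplicities) are λ = 0 with multiplicity 3.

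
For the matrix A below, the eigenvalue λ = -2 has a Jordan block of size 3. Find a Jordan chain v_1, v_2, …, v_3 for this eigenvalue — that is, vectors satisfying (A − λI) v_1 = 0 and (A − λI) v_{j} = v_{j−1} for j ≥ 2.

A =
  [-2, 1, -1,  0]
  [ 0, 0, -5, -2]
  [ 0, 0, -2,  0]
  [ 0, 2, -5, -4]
A Jordan chain for λ = -2 of length 3:
v_1 = (2, 0, 0, 0)ᵀ
v_2 = (1, 2, 0, 2)ᵀ
v_3 = (0, 1, 0, 0)ᵀ

Let N = A − (-2)·I. We want v_3 with N^3 v_3 = 0 but N^2 v_3 ≠ 0; then v_{j-1} := N · v_j for j = 3, …, 2.

Pick v_3 = (0, 1, 0, 0)ᵀ.
Then v_2 = N · v_3 = (1, 2, 0, 2)ᵀ.
Then v_1 = N · v_2 = (2, 0, 0, 0)ᵀ.

Sanity check: (A − (-2)·I) v_1 = (0, 0, 0, 0)ᵀ = 0. ✓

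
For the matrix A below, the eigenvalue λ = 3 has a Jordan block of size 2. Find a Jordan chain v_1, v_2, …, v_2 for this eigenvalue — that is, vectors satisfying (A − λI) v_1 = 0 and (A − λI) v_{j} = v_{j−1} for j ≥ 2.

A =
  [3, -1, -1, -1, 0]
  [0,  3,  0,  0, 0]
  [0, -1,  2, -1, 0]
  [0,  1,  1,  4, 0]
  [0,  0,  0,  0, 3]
A Jordan chain for λ = 3 of length 2:
v_1 = (-1, 0, -1, 1, 0)ᵀ
v_2 = (0, 1, 0, 0, 0)ᵀ

Let N = A − (3)·I. We want v_2 with N^2 v_2 = 0 but N^1 v_2 ≠ 0; then v_{j-1} := N · v_j for j = 2, …, 2.

Pick v_2 = (0, 1, 0, 0, 0)ᵀ.
Then v_1 = N · v_2 = (-1, 0, -1, 1, 0)ᵀ.

Sanity check: (A − (3)·I) v_1 = (0, 0, 0, 0, 0)ᵀ = 0. ✓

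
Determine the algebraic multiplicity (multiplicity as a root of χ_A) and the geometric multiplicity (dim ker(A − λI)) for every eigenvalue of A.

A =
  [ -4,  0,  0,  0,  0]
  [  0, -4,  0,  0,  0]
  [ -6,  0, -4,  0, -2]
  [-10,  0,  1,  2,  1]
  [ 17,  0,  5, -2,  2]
λ = -4: alg = 2, geom = 2; λ = 0: alg = 3, geom = 1

Step 1 — factor the characteristic polynomial to read off the algebraic multiplicities:
  χ_A(x) = x^3*(x + 4)^2

Step 2 — compute geometric multiplicities via the rank-nullity identity g(λ) = n − rank(A − λI):
  rank(A − (-4)·I) = 3, so dim ker(A − (-4)·I) = n − 3 = 2
  rank(A − (0)·I) = 4, so dim ker(A − (0)·I) = n − 4 = 1

Summary:
  λ = -4: algebraic multiplicity = 2, geometric multiplicity = 2
  λ = 0: algebraic multiplicity = 3, geometric multiplicity = 1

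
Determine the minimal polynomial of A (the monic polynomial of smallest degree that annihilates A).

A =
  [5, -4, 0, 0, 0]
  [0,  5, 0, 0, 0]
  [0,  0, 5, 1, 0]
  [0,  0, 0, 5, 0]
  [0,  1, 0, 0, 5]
x^2 - 10*x + 25

The characteristic polynomial is χ_A(x) = (x - 5)^5, so the eigenvalues are known. The minimal polynomial is
  m_A(x) = Π_λ (x − λ)^{k_λ}
where k_λ is the size of the *largest* Jordan block for λ (equivalently, the smallest k with (A − λI)^k v = 0 for every generalised eigenvector v of λ).

  λ = 5: largest Jordan block has size 2, contributing (x − 5)^2

So m_A(x) = (x - 5)^2 = x^2 - 10*x + 25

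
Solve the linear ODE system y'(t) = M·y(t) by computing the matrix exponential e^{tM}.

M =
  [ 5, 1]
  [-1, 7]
e^{tM} =
  [-t*exp(6*t) + exp(6*t), t*exp(6*t)]
  [-t*exp(6*t), t*exp(6*t) + exp(6*t)]

Strategy: write M = P · J · P⁻¹ where J is a Jordan canonical form, so e^{tM} = P · e^{tJ} · P⁻¹, and e^{tJ} can be computed block-by-block.

M has Jordan form
J =
  [6, 1]
  [0, 6]
(up to reordering of blocks).

Per-block formulas:
  For a 2×2 Jordan block J_2(6): exp(t · J_2(6)) = e^(6t)·(I + t·N), where N is the 2×2 nilpotent shift.

After assembling e^{tJ} and conjugating by P, we get:

e^{tM} =
  [-t*exp(6*t) + exp(6*t), t*exp(6*t)]
  [-t*exp(6*t), t*exp(6*t) + exp(6*t)]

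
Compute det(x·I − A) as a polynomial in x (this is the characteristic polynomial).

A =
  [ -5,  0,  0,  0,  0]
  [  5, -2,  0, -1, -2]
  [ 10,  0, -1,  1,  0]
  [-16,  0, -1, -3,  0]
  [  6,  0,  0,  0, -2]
x^5 + 13*x^4 + 64*x^3 + 152*x^2 + 176*x + 80

Expanding det(x·I − A) (e.g. by cofactor expansion or by noting that A is similar to its Jordan form J, which has the same characteristic polynomial as A) gives
  χ_A(x) = x^5 + 13*x^4 + 64*x^3 + 152*x^2 + 176*x + 80
which factors as (x + 2)^4*(x + 5). The eigenvalues (with algebraic multiplicities) are λ = -5 with multiplicity 1, λ = -2 with multiplicity 4.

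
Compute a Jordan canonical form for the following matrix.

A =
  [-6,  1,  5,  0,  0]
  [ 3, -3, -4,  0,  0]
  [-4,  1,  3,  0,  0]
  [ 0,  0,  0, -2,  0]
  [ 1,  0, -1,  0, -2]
J_3(-2) ⊕ J_1(-2) ⊕ J_1(-2)

The characteristic polynomial is
  det(x·I − A) = x^5 + 10*x^4 + 40*x^3 + 80*x^2 + 80*x + 32 = (x + 2)^5

Eigenvalues and multiplicities (the geometric multiplicity of λ is n − rank(A − λI), which equals the number of Jordan blocks for λ):
  λ = -2: algebraic multiplicity = 5, geometric multiplicity = 3

Determining the block sizes for each eigenvalue:
  λ = -2: with am = 5 and gm = 3, the partition is not yet determined (e.g. several partitions of 5 into 3 parts exist). Let N = A − (-2)·I. Computing rank(N^1) = 2, rank(N^2) = 1, rank(N^3) = 0; the number of blocks of size ≥ j is rank(N^{j−1}) − rank(N^j), giving [3, 1, 1]. So we have 1 block(s) of size 3, 2 block(s) of size 1 → block sizes [3, 1, 1]

Assembling the blocks gives a Jordan form
J =
  [-2,  1,  0,  0,  0]
  [ 0, -2,  1,  0,  0]
  [ 0,  0, -2,  0,  0]
  [ 0,  0,  0, -2,  0]
  [ 0,  0,  0,  0, -2]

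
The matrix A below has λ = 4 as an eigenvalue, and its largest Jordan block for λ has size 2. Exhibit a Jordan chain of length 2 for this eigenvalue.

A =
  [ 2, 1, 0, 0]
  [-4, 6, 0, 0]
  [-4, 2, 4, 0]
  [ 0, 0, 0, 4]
A Jordan chain for λ = 4 of length 2:
v_1 = (-2, -4, -4, 0)ᵀ
v_2 = (1, 0, 0, 0)ᵀ

Let N = A − (4)·I. We want v_2 with N^2 v_2 = 0 but N^1 v_2 ≠ 0; then v_{j-1} := N · v_j for j = 2, …, 2.

Pick v_2 = (1, 0, 0, 0)ᵀ.
Then v_1 = N · v_2 = (-2, -4, -4, 0)ᵀ.

Sanity check: (A − (4)·I) v_1 = (0, 0, 0, 0)ᵀ = 0. ✓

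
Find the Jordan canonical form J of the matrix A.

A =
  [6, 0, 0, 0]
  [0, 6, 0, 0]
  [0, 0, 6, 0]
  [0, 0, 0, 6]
J_1(6) ⊕ J_1(6) ⊕ J_1(6) ⊕ J_1(6)

The characteristic polynomial is
  det(x·I − A) = x^4 - 24*x^3 + 216*x^2 - 864*x + 1296 = (x - 6)^4

Eigenvalues and multiplicities (the geometric multiplicity of λ is n − rank(A − λI), which equals the number of Jordan blocks for λ):
  λ = 6: algebraic multiplicity = 4, geometric multiplicity = 4

Determining the block sizes for each eigenvalue:
  λ = 6: gm = am = 4, so every block has size 1 → block sizes [1, 1, 1, 1]

Assembling the blocks gives a Jordan form
J =
  [6, 0, 0, 0]
  [0, 6, 0, 0]
  [0, 0, 6, 0]
  [0, 0, 0, 6]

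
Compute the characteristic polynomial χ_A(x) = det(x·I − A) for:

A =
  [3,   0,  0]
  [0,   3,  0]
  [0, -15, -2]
x^3 - 4*x^2 - 3*x + 18

Expanding det(x·I − A) (e.g. by cofactor expansion or by noting that A is similar to its Jordan form J, which has the same characteristic polynomial as A) gives
  χ_A(x) = x^3 - 4*x^2 - 3*x + 18
which factors as (x - 3)^2*(x + 2). The eigenvalues (with algebraic multiplicities) are λ = -2 with multiplicity 1, λ = 3 with multiplicity 2.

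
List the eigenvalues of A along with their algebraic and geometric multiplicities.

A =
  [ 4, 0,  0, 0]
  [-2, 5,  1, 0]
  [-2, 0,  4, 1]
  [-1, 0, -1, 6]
λ = 4: alg = 1, geom = 1; λ = 5: alg = 3, geom = 1

Step 1 — factor the characteristic polynomial to read off the algebraic multiplicities:
  χ_A(x) = (x - 5)^3*(x - 4)

Step 2 — compute geometric multiplicities via the rank-nullity identity g(λ) = n − rank(A − λI):
  rank(A − (4)·I) = 3, so dim ker(A − (4)·I) = n − 3 = 1
  rank(A − (5)·I) = 3, so dim ker(A − (5)·I) = n − 3 = 1

Summary:
  λ = 4: algebraic multiplicity = 1, geometric multiplicity = 1
  λ = 5: algebraic multiplicity = 3, geometric multiplicity = 1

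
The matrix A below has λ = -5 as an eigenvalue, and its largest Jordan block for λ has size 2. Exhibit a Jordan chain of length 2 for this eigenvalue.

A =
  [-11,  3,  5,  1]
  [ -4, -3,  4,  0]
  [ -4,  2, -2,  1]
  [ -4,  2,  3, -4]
A Jordan chain for λ = -5 of length 2:
v_1 = (-6, -4, -4, -4)ᵀ
v_2 = (1, 0, 0, 0)ᵀ

Let N = A − (-5)·I. We want v_2 with N^2 v_2 = 0 but N^1 v_2 ≠ 0; then v_{j-1} := N · v_j for j = 2, …, 2.

Pick v_2 = (1, 0, 0, 0)ᵀ.
Then v_1 = N · v_2 = (-6, -4, -4, -4)ᵀ.

Sanity check: (A − (-5)·I) v_1 = (0, 0, 0, 0)ᵀ = 0. ✓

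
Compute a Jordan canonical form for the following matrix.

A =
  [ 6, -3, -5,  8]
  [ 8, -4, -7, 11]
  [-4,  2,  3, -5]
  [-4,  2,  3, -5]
J_2(0) ⊕ J_2(0)

The characteristic polynomial is
  det(x·I − A) = x^4

Eigenvalues and multiplicities (the geometric multiplicity of λ is n − rank(A − λI), which equals the number of Jordan blocks for λ):
  λ = 0: algebraic multiplicity = 4, geometric multiplicity = 2

Determining the block sizes for each eigenvalue:
  λ = 0: with am = 4 and gm = 2, the partition is not yet determined (e.g. several partitions of 4 into 2 parts exist). Let N = A − (0)·I. Computing rank(N^1) = 2, rank(N^2) = 0; the number of blocks of size ≥ j is rank(N^{j−1}) − rank(N^j), giving [2, 2]. So we have 2 block(s) of size 2 → block sizes [2, 2]

Assembling the blocks gives a Jordan form
J =
  [0, 1, 0, 0]
  [0, 0, 0, 0]
  [0, 0, 0, 1]
  [0, 0, 0, 0]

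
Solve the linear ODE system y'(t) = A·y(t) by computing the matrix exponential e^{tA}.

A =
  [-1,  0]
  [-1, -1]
e^{tA} =
  [exp(-t), 0]
  [-t*exp(-t), exp(-t)]

Strategy: write A = P · J · P⁻¹ where J is a Jordan canonical form, so e^{tA} = P · e^{tJ} · P⁻¹, and e^{tJ} can be computed block-by-block.

A has Jordan form
J =
  [-1,  1]
  [ 0, -1]
(up to reordering of blocks).

Per-block formulas:
  For a 2×2 Jordan block J_2(-1): exp(t · J_2(-1)) = e^(-1t)·(I + t·N), where N is the 2×2 nilpotent shift.

After assembling e^{tJ} and conjugating by P, we get:

e^{tA} =
  [exp(-t), 0]
  [-t*exp(-t), exp(-t)]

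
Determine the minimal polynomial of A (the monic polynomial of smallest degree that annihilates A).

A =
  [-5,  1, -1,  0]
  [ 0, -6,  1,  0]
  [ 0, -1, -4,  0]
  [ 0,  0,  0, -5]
x^2 + 10*x + 25

The characteristic polynomial is χ_A(x) = (x + 5)^4, so the eigenvalues are known. The minimal polynomial is
  m_A(x) = Π_λ (x − λ)^{k_λ}
where k_λ is the size of the *largest* Jordan block for λ (equivalently, the smallest k with (A − λI)^k v = 0 for every generalised eigenvector v of λ).

  λ = -5: largest Jordan block has size 2, contributing (x + 5)^2

So m_A(x) = (x + 5)^2 = x^2 + 10*x + 25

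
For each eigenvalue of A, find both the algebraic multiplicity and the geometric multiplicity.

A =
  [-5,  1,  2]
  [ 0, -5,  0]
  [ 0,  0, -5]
λ = -5: alg = 3, geom = 2

Step 1 — factor the characteristic polynomial to read off the algebraic multiplicities:
  χ_A(x) = (x + 5)^3

Step 2 — compute geometric multiplicities via the rank-nullity identity g(λ) = n − rank(A − λI):
  rank(A − (-5)·I) = 1, so dim ker(A − (-5)·I) = n − 1 = 2

Summary:
  λ = -5: algebraic multiplicity = 3, geometric multiplicity = 2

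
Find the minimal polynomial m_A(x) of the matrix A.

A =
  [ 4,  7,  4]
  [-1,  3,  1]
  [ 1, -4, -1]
x^3 - 6*x^2 + 12*x - 8

The characteristic polynomial is χ_A(x) = (x - 2)^3, so the eigenvalues are known. The minimal polynomial is
  m_A(x) = Π_λ (x − λ)^{k_λ}
where k_λ is the size of the *largest* Jordan block for λ (equivalently, the smallest k with (A − λI)^k v = 0 for every generalised eigenvector v of λ).

  λ = 2: largest Jordan block has size 3, contributing (x − 2)^3

So m_A(x) = (x - 2)^3 = x^3 - 6*x^2 + 12*x - 8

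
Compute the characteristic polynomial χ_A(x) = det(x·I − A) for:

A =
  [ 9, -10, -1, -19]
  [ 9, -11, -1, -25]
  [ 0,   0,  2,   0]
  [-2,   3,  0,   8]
x^4 - 8*x^3 + 24*x^2 - 32*x + 16

Expanding det(x·I − A) (e.g. by cofactor expansion or by noting that A is similar to its Jordan form J, which has the same characteristic polynomial as A) gives
  χ_A(x) = x^4 - 8*x^3 + 24*x^2 - 32*x + 16
which factors as (x - 2)^4. The eigenvalues (with algebraic multiplicities) are λ = 2 with multiplicity 4.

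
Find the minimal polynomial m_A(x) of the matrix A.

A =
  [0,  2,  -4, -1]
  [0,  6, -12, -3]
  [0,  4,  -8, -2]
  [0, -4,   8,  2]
x^2

The characteristic polynomial is χ_A(x) = x^4, so the eigenvalues are known. The minimal polynomial is
  m_A(x) = Π_λ (x − λ)^{k_λ}
where k_λ is the size of the *largest* Jordan block for λ (equivalently, the smallest k with (A − λI)^k v = 0 for every generalised eigenvector v of λ).

  λ = 0: largest Jordan block has size 2, contributing (x − 0)^2

So m_A(x) = x^2 = x^2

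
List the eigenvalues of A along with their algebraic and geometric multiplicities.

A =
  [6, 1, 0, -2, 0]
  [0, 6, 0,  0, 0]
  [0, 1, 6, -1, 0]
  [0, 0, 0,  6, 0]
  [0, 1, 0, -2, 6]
λ = 6: alg = 5, geom = 3

Step 1 — factor the characteristic polynomial to read off the algebraic multiplicities:
  χ_A(x) = (x - 6)^5

Step 2 — compute geometric multiplicities via the rank-nullity identity g(λ) = n − rank(A − λI):
  rank(A − (6)·I) = 2, so dim ker(A − (6)·I) = n − 2 = 3

Summary:
  λ = 6: algebraic multiplicity = 5, geometric multiplicity = 3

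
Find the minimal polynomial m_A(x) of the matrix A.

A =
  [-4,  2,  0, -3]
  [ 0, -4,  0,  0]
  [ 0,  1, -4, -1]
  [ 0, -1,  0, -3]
x^3 + 11*x^2 + 40*x + 48

The characteristic polynomial is χ_A(x) = (x + 3)*(x + 4)^3, so the eigenvalues are known. The minimal polynomial is
  m_A(x) = Π_λ (x − λ)^{k_λ}
where k_λ is the size of the *largest* Jordan block for λ (equivalently, the smallest k with (A − λI)^k v = 0 for every generalised eigenvector v of λ).

  λ = -4: largest Jordan block has size 2, contributing (x + 4)^2
  λ = -3: largest Jordan block has size 1, contributing (x + 3)

So m_A(x) = (x + 3)*(x + 4)^2 = x^3 + 11*x^2 + 40*x + 48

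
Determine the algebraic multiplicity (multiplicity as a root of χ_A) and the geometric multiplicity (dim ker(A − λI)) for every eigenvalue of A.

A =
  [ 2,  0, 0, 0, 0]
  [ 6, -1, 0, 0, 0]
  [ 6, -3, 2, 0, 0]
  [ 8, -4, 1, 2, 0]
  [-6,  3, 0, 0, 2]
λ = -1: alg = 1, geom = 1; λ = 2: alg = 4, geom = 3

Step 1 — factor the characteristic polynomial to read off the algebraic multiplicities:
  χ_A(x) = (x - 2)^4*(x + 1)

Step 2 — compute geometric multiplicities via the rank-nullity identity g(λ) = n − rank(A − λI):
  rank(A − (-1)·I) = 4, so dim ker(A − (-1)·I) = n − 4 = 1
  rank(A − (2)·I) = 2, so dim ker(A − (2)·I) = n − 2 = 3

Summary:
  λ = -1: algebraic multiplicity = 1, geometric multiplicity = 1
  λ = 2: algebraic multiplicity = 4, geometric multiplicity = 3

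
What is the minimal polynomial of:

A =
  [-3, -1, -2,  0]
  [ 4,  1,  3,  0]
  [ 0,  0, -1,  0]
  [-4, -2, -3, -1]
x^3 + 3*x^2 + 3*x + 1

The characteristic polynomial is χ_A(x) = (x + 1)^4, so the eigenvalues are known. The minimal polynomial is
  m_A(x) = Π_λ (x − λ)^{k_λ}
where k_λ is the size of the *largest* Jordan block for λ (equivalently, the smallest k with (A − λI)^k v = 0 for every generalised eigenvector v of λ).

  λ = -1: largest Jordan block has size 3, contributing (x + 1)^3

So m_A(x) = (x + 1)^3 = x^3 + 3*x^2 + 3*x + 1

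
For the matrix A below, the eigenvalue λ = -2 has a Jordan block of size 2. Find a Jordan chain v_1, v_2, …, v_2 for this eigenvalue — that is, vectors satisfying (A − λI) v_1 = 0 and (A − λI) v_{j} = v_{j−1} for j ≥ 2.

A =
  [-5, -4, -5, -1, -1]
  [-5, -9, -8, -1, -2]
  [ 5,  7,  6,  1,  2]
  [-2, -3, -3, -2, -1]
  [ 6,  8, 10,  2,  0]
A Jordan chain for λ = -2 of length 2:
v_1 = (-3, -5, 5, -2, 6)ᵀ
v_2 = (1, 0, 0, 0, 0)ᵀ

Let N = A − (-2)·I. We want v_2 with N^2 v_2 = 0 but N^1 v_2 ≠ 0; then v_{j-1} := N · v_j for j = 2, …, 2.

Pick v_2 = (1, 0, 0, 0, 0)ᵀ.
Then v_1 = N · v_2 = (-3, -5, 5, -2, 6)ᵀ.

Sanity check: (A − (-2)·I) v_1 = (0, 0, 0, 0, 0)ᵀ = 0. ✓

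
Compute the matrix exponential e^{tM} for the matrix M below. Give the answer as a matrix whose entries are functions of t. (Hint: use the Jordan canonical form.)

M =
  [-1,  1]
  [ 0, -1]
e^{tM} =
  [exp(-t), t*exp(-t)]
  [0, exp(-t)]

Strategy: write M = P · J · P⁻¹ where J is a Jordan canonical form, so e^{tM} = P · e^{tJ} · P⁻¹, and e^{tJ} can be computed block-by-block.

M has Jordan form
J =
  [-1,  1]
  [ 0, -1]
(up to reordering of blocks).

Per-block formulas:
  For a 2×2 Jordan block J_2(-1): exp(t · J_2(-1)) = e^(-1t)·(I + t·N), where N is the 2×2 nilpotent shift.

After assembling e^{tJ} and conjugating by P, we get:

e^{tM} =
  [exp(-t), t*exp(-t)]
  [0, exp(-t)]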